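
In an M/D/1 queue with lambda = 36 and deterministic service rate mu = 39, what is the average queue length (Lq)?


M/D/1: Lq = rho^2 / (2*(1-rho)) where rho = 36/39; Lq = 5.54

5.54


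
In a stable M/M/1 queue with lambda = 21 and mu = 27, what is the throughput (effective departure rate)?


For a stable queue (lambda < mu), throughput = lambda = 21 per hour

21 per hour


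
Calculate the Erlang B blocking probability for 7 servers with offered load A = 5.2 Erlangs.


B(N,A) = (A^N/N!) / sum(A^k/k!, k=0..N) with N=7, A=5.2 = 0.1332

0.1332


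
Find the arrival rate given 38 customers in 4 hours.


lambda = total arrivals / time = 38 / 4 = 9.5 per hour

9.5 per hour


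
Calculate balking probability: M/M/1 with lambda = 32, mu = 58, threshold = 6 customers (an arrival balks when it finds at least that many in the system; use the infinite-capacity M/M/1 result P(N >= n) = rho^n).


P(N >= 6) = rho^6 = (32/58)^6 = 0.0282

0.0282


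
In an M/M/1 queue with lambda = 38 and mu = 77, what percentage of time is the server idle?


Idle fraction = (1 - rho) * 100 = (1 - 38/77) * 100 = 50.6%

50.6%


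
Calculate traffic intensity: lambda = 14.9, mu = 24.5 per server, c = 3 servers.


rho = lambda / (c * mu) = 14.9 / (3 * 24.5) = 0.2027

0.2027


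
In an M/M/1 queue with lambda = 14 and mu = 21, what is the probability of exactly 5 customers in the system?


rho = 14/21; P(n) = (1-rho)*rho^n = (1-14/21)*(14/21)^5 = 0.0439

0.0439


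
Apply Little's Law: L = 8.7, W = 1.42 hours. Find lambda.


lambda = L / W = 8.7 / 1.42 = 6.13 per hour

6.13 per hour


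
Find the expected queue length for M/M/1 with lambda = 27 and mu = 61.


rho = 27/61; Lq = rho^2/(1-rho) = 0.35

0.35


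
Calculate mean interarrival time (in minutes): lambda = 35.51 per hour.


Mean interarrival time = 60/lambda = 60/35.51 = 1.69 minutes

1.69 minutes


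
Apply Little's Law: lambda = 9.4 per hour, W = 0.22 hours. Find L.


L = lambda * W = 9.4 * 0.22 = 2.07

2.07


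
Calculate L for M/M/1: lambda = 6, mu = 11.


rho = 6/11; L = rho/(1-rho) = 1.2

1.2


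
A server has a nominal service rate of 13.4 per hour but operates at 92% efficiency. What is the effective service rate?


Effective rate = mu * efficiency = 13.4 * 0.92 = 12.33 per hour

12.33 per hour


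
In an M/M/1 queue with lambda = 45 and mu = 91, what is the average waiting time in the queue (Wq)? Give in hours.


rho = 45/91; Wq = rho/(mu - lambda) = 0.0108 hours

0.0108 hours


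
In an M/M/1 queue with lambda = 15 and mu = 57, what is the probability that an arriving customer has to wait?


P(wait) = rho = lambda/mu = 15/57 = 0.2632

0.2632


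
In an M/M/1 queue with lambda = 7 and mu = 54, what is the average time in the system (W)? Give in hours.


W = 1/(mu - lambda) = 1/(54 - 7) = 0.0213 hours

0.0213 hours


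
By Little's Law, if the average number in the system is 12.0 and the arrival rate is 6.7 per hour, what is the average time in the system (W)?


W = L / lambda = 12.0 / 6.7 = 1.791 hours

1.791 hours


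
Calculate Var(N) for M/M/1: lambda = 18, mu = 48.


rho = 18/48; Var(N) = rho/(1-rho)^2 = 0.96

0.96


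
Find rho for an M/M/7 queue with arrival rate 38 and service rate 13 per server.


rho = lambda/(c*mu) = 38/(7*13) = 0.4176

0.4176


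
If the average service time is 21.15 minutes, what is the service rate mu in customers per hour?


mu = 60 / avg_service_time = 60 / 21.15 = 2.84 per hour

2.84 per hour


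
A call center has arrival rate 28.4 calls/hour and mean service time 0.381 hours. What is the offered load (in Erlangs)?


Offered load a = lambda * E[S] = 28.4 * 0.381 = 10.82 Erlangs

10.82 Erlangs


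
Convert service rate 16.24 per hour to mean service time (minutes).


Mean service time = 60/mu = 60/16.24 = 3.69 minutes

3.69 minutes


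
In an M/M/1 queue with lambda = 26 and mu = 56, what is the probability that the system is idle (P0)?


P0 = 1 - rho = 1 - 26/56 = 0.5357

0.5357


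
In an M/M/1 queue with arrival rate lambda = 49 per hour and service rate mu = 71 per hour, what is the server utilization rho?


rho = lambda/mu = 49/71 = 0.6901

0.6901


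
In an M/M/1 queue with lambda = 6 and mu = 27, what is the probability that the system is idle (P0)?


P0 = 1 - rho = 1 - 6/27 = 0.7778

0.7778


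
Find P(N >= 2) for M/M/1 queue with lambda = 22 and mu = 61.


P(N >= 2) = rho^2 = (22/61)^2 = 0.1301

0.1301


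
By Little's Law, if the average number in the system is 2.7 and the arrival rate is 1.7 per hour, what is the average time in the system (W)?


W = L / lambda = 2.7 / 1.7 = 1.5882 hours

1.5882 hours


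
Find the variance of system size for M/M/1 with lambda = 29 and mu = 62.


rho = 29/62; Var(N) = rho/(1-rho)^2 = 1.65

1.65


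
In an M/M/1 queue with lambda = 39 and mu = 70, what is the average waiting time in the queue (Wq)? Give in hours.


rho = 39/70; Wq = rho/(mu - lambda) = 0.018 hours

0.018 hours


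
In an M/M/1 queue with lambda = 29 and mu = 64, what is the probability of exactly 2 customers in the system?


rho = 29/64; P(n) = (1-rho)*rho^n = (1-29/64)*(29/64)^2 = 0.1123

0.1123


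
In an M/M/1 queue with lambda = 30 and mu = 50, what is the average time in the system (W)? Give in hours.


W = 1/(mu - lambda) = 1/(50 - 30) = 0.05 hours

0.05 hours


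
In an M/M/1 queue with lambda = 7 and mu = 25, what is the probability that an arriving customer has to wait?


P(wait) = rho = lambda/mu = 7/25 = 0.28

0.28


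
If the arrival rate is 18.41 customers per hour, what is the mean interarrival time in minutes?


Mean interarrival time = 60/lambda = 60/18.41 = 3.26 minutes

3.26 minutes


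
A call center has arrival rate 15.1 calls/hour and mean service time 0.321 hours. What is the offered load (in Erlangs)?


Offered load a = lambda * E[S] = 15.1 * 0.321 = 4.85 Erlangs

4.85 Erlangs


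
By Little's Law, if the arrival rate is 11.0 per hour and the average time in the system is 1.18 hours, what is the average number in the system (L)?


L = lambda * W = 11.0 * 1.18 = 12.98

12.98


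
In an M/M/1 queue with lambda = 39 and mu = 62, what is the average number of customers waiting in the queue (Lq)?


rho = 39/62; Lq = rho^2/(1-rho) = 1.07

1.07


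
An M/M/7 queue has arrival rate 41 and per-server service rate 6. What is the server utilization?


rho = lambda/(c*mu) = 41/(7*6) = 0.9762

0.9762


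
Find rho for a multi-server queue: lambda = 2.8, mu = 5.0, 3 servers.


rho = lambda / (c * mu) = 2.8 / (3 * 5.0) = 0.1867

0.1867


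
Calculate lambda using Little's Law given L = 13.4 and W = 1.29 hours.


lambda = L / W = 13.4 / 1.29 = 10.39 per hour

10.39 per hour


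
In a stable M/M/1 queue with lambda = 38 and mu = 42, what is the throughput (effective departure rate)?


For a stable queue (lambda < mu), throughput = lambda = 38 per hour

38 per hour


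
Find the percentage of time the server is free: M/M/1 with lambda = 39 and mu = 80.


Idle fraction = (1 - rho) * 100 = (1 - 39/80) * 100 = 51.3%

51.3%


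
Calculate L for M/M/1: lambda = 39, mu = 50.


rho = 39/50; L = rho/(1-rho) = 3.55

3.55


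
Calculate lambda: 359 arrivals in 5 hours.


lambda = total arrivals / time = 359 / 5 = 71.8 per hour

71.8 per hour


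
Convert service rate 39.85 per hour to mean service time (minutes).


Mean service time = 60/mu = 60/39.85 = 1.51 minutes

1.51 minutes


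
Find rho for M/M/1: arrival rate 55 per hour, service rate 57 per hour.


rho = lambda/mu = 55/57 = 0.9649

0.9649


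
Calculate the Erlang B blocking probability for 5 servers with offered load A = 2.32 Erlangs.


B(N,A) = (A^N/N!) / sum(A^k/k!, k=0..N) with N=5, A=2.32 = 0.0568

0.0568


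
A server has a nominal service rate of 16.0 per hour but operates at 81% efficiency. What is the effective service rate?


Effective rate = mu * efficiency = 16.0 * 0.81 = 12.96 per hour

12.96 per hour


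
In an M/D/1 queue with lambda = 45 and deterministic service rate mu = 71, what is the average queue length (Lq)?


M/D/1: Lq = rho^2 / (2*(1-rho)) where rho = 45/71; Lq = 0.55

0.55


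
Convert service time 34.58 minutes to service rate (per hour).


mu = 60 / avg_service_time = 60 / 34.58 = 1.74 per hour

1.74 per hour


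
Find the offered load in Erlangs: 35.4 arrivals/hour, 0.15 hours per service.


Offered load a = lambda * E[S] = 35.4 * 0.15 = 5.31 Erlangs

5.31 Erlangs


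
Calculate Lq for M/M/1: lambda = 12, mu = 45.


rho = 12/45; Lq = rho^2/(1-rho) = 0.1

0.1


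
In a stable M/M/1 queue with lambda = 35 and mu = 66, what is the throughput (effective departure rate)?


For a stable queue (lambda < mu), throughput = lambda = 35 per hour

35 per hour


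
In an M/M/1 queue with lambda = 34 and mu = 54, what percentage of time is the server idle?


Idle fraction = (1 - rho) * 100 = (1 - 34/54) * 100 = 37.0%

37.0%


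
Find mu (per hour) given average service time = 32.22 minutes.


mu = 60 / avg_service_time = 60 / 32.22 = 1.86 per hour

1.86 per hour


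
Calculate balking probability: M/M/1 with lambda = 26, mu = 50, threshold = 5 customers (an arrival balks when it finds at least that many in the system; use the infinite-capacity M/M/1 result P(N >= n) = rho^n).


P(N >= 5) = rho^5 = (26/50)^5 = 0.038

0.038


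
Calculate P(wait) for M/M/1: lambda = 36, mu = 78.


P(wait) = rho = lambda/mu = 36/78 = 0.4615

0.4615


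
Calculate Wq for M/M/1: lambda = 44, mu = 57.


rho = 44/57; Wq = rho/(mu - lambda) = 0.0594 hours

0.0594 hours


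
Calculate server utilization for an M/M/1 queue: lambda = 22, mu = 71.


rho = lambda/mu = 22/71 = 0.3099

0.3099


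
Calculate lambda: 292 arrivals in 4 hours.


lambda = total arrivals / time = 292 / 4 = 73.0 per hour

73.0 per hour


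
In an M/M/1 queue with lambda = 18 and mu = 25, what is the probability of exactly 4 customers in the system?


rho = 18/25; P(n) = (1-rho)*rho^n = (1-18/25)*(18/25)^4 = 0.0752

0.0752


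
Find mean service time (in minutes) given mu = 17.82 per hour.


Mean service time = 60/mu = 60/17.82 = 3.37 minutes

3.37 minutes


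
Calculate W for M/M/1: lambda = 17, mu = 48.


W = 1/(mu - lambda) = 1/(48 - 17) = 0.0323 hours

0.0323 hours


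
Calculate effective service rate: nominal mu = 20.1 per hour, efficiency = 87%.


Effective rate = mu * efficiency = 20.1 * 0.87 = 17.49 per hour

17.49 per hour


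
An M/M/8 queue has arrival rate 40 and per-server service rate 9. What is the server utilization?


rho = lambda/(c*mu) = 40/(8*9) = 0.5556

0.5556


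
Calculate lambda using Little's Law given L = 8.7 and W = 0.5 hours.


lambda = L / W = 8.7 / 0.5 = 17.4 per hour

17.4 per hour


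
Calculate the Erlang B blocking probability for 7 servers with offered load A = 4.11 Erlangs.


B(N,A) = (A^N/N!) / sum(A^k/k!, k=0..N) with N=7, A=4.11 = 0.0685

0.0685


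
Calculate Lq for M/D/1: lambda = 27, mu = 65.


M/D/1: Lq = rho^2 / (2*(1-rho)) where rho = 27/65; Lq = 0.15

0.15


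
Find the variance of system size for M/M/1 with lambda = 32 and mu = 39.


rho = 32/39; Var(N) = rho/(1-rho)^2 = 25.47

25.47


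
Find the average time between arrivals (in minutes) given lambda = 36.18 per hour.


Mean interarrival time = 60/lambda = 60/36.18 = 1.66 minutes

1.66 minutes


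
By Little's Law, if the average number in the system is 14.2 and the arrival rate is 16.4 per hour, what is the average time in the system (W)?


W = L / lambda = 14.2 / 16.4 = 0.8659 hours

0.8659 hours


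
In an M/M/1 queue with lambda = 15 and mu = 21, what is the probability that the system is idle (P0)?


P0 = 1 - rho = 1 - 15/21 = 0.2857

0.2857


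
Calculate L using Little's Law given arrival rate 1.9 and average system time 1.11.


L = lambda * W = 1.9 * 1.11 = 2.11

2.11


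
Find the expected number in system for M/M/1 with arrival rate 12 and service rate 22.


rho = 12/22; L = rho/(1-rho) = 1.2

1.2


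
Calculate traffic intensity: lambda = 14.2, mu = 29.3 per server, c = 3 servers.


rho = lambda / (c * mu) = 14.2 / (3 * 29.3) = 0.1615

0.1615


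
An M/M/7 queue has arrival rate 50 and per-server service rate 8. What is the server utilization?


rho = lambda/(c*mu) = 50/(7*8) = 0.8929

0.8929


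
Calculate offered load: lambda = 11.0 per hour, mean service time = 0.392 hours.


Offered load a = lambda * E[S] = 11.0 * 0.392 = 4.31 Erlangs

4.31 Erlangs


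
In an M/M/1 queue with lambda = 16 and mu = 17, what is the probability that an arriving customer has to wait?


P(wait) = rho = lambda/mu = 16/17 = 0.9412

0.9412


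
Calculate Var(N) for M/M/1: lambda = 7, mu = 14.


rho = 7/14; Var(N) = rho/(1-rho)^2 = 2.0

2.0


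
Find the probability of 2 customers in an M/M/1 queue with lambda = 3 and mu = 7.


rho = 3/7; P(n) = (1-rho)*rho^n = (1-3/7)*(3/7)^2 = 0.105

0.105


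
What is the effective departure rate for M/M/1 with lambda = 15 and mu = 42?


For a stable queue (lambda < mu), throughput = lambda = 15 per hour

15 per hour


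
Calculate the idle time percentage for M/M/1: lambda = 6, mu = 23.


Idle fraction = (1 - rho) * 100 = (1 - 6/23) * 100 = 73.9%

73.9%


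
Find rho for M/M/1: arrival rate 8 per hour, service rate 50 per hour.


rho = lambda/mu = 8/50 = 0.16

0.16


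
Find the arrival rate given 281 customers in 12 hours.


lambda = total arrivals / time = 281 / 12 = 23.42 per hour

23.42 per hour


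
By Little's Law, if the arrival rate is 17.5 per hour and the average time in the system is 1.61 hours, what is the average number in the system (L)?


L = lambda * W = 17.5 * 1.61 = 28.18

28.18


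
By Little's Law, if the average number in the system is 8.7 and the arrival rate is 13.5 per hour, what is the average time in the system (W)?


W = L / lambda = 8.7 / 13.5 = 0.6444 hours

0.6444 hours


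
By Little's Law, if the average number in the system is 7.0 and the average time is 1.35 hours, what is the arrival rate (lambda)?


lambda = L / W = 7.0 / 1.35 = 5.19 per hour

5.19 per hour


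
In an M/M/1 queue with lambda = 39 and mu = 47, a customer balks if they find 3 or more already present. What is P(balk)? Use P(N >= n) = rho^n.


P(N >= 3) = rho^3 = (39/47)^3 = 0.5713

0.5713


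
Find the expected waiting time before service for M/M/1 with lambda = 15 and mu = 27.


rho = 15/27; Wq = rho/(mu - lambda) = 0.0463 hours

0.0463 hours


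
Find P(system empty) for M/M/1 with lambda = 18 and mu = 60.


P0 = 1 - rho = 1 - 18/60 = 0.7

0.7


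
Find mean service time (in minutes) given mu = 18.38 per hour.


Mean service time = 60/mu = 60/18.38 = 3.26 minutes

3.26 minutes


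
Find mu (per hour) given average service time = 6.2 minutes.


mu = 60 / avg_service_time = 60 / 6.2 = 9.68 per hour

9.68 per hour


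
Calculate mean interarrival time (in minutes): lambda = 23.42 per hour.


Mean interarrival time = 60/lambda = 60/23.42 = 2.56 minutes

2.56 minutes


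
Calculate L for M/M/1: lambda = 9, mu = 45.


rho = 9/45; L = rho/(1-rho) = 0.25

0.25


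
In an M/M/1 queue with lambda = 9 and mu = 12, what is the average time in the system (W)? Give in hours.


W = 1/(mu - lambda) = 1/(12 - 9) = 0.3333 hours

0.3333 hours


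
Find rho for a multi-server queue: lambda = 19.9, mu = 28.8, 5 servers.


rho = lambda / (c * mu) = 19.9 / (5 * 28.8) = 0.1382

0.1382


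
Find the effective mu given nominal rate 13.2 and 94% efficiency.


Effective rate = mu * efficiency = 13.2 * 0.94 = 12.41 per hour

12.41 per hour


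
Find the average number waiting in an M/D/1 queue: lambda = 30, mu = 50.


M/D/1: Lq = rho^2 / (2*(1-rho)) where rho = 30/50; Lq = 0.45

0.45


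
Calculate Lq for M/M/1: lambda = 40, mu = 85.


rho = 40/85; Lq = rho^2/(1-rho) = 0.42

0.42


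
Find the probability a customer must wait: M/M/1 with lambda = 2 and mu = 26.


P(wait) = rho = lambda/mu = 2/26 = 0.0769

0.0769


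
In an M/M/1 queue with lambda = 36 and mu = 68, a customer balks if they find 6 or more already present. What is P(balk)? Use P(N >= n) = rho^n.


P(N >= 6) = rho^6 = (36/68)^6 = 0.022

0.022


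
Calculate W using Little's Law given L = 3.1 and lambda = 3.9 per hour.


W = L / lambda = 3.1 / 3.9 = 0.7949 hours

0.7949 hours


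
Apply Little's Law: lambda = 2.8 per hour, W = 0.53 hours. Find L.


L = lambda * W = 2.8 * 0.53 = 1.48

1.48


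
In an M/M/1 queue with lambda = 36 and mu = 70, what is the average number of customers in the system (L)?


rho = 36/70; L = rho/(1-rho) = 1.06

1.06


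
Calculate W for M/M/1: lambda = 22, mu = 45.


W = 1/(mu - lambda) = 1/(45 - 22) = 0.0435 hours

0.0435 hours


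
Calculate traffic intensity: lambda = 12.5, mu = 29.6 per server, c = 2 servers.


rho = lambda / (c * mu) = 12.5 / (2 * 29.6) = 0.2111

0.2111


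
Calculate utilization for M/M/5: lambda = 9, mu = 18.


rho = lambda/(c*mu) = 9/(5*18) = 0.1

0.1


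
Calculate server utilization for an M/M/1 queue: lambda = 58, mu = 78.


rho = lambda/mu = 58/78 = 0.7436

0.7436


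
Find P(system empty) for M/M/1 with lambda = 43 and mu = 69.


P0 = 1 - rho = 1 - 43/69 = 0.3768

0.3768


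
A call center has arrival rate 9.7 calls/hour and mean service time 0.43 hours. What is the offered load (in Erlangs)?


Offered load a = lambda * E[S] = 9.7 * 0.43 = 4.17 Erlangs

4.17 Erlangs


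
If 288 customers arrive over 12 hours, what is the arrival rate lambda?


lambda = total arrivals / time = 288 / 12 = 24.0 per hour

24.0 per hour


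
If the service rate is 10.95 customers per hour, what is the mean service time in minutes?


Mean service time = 60/mu = 60/10.95 = 5.48 minutes

5.48 minutes


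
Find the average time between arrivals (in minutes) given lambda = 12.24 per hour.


Mean interarrival time = 60/lambda = 60/12.24 = 4.9 minutes

4.9 minutes


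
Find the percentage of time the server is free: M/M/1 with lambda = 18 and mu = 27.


Idle fraction = (1 - rho) * 100 = (1 - 18/27) * 100 = 33.3%

33.3%


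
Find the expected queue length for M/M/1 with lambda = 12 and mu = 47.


rho = 12/47; Lq = rho^2/(1-rho) = 0.09

0.09


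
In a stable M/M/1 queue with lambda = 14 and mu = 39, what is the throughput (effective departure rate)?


For a stable queue (lambda < mu), throughput = lambda = 14 per hour

14 per hour


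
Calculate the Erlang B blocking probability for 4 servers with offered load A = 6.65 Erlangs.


B(N,A) = (A^N/N!) / sum(A^k/k!, k=0..N) with N=4, A=6.65 = 0.5085

0.5085


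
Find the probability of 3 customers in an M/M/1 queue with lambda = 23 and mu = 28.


rho = 23/28; P(n) = (1-rho)*rho^n = (1-23/28)*(23/28)^3 = 0.099

0.099


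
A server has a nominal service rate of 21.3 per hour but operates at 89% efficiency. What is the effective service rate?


Effective rate = mu * efficiency = 21.3 * 0.89 = 18.96 per hour

18.96 per hour


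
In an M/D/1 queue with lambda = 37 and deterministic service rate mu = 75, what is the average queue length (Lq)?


M/D/1: Lq = rho^2 / (2*(1-rho)) where rho = 37/75; Lq = 0.24

0.24


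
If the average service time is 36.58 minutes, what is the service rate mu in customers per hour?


mu = 60 / avg_service_time = 60 / 36.58 = 1.64 per hour

1.64 per hour


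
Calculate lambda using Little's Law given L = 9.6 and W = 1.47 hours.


lambda = L / W = 9.6 / 1.47 = 6.53 per hour

6.53 per hour


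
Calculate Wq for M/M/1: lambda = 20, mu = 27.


rho = 20/27; Wq = rho/(mu - lambda) = 0.1058 hours

0.1058 hours


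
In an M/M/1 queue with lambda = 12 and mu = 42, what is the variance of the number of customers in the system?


rho = 12/42; Var(N) = rho/(1-rho)^2 = 0.56

0.56


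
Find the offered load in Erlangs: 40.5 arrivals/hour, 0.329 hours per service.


Offered load a = lambda * E[S] = 40.5 * 0.329 = 13.32 Erlangs

13.32 Erlangs


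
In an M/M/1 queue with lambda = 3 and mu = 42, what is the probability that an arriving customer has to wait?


P(wait) = rho = lambda/mu = 3/42 = 0.0714

0.0714


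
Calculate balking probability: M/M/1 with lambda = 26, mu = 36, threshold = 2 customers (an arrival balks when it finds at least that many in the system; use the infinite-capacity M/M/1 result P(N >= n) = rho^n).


P(N >= 2) = rho^2 = (26/36)^2 = 0.5216

0.5216


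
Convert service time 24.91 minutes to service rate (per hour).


mu = 60 / avg_service_time = 60 / 24.91 = 2.41 per hour

2.41 per hour


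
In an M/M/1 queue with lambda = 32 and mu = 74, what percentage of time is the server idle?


Idle fraction = (1 - rho) * 100 = (1 - 32/74) * 100 = 56.8%

56.8%


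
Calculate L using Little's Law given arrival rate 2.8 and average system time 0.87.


L = lambda * W = 2.8 * 0.87 = 2.44

2.44


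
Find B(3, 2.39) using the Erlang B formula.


B(N,A) = (A^N/N!) / sum(A^k/k!, k=0..N) with N=3, A=2.39 = 0.267

0.267


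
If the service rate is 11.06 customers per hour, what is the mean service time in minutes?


Mean service time = 60/mu = 60/11.06 = 5.42 minutes

5.42 minutes


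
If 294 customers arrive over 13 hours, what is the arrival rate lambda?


lambda = total arrivals / time = 294 / 13 = 22.62 per hour

22.62 per hour


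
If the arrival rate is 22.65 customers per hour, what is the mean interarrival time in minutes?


Mean interarrival time = 60/lambda = 60/22.65 = 2.65 minutes

2.65 minutes


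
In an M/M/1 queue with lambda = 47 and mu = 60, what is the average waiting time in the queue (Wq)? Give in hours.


rho = 47/60; Wq = rho/(mu - lambda) = 0.0603 hours

0.0603 hours


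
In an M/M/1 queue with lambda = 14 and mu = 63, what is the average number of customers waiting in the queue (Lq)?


rho = 14/63; Lq = rho^2/(1-rho) = 0.06

0.06


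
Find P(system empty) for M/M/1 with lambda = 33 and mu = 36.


P0 = 1 - rho = 1 - 33/36 = 0.0833

0.0833


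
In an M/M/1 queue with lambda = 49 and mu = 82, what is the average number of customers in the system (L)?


rho = 49/82; L = rho/(1-rho) = 1.48

1.48


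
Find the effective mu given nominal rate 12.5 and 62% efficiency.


Effective rate = mu * efficiency = 12.5 * 0.62 = 7.75 per hour

7.75 per hour


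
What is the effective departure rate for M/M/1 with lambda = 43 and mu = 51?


For a stable queue (lambda < mu), throughput = lambda = 43 per hour

43 per hour


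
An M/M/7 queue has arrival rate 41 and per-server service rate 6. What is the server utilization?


rho = lambda/(c*mu) = 41/(7*6) = 0.9762

0.9762


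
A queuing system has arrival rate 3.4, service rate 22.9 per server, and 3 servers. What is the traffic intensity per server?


rho = lambda / (c * mu) = 3.4 / (3 * 22.9) = 0.0495

0.0495


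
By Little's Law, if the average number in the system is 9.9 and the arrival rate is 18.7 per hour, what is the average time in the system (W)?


W = L / lambda = 9.9 / 18.7 = 0.5294 hours

0.5294 hours


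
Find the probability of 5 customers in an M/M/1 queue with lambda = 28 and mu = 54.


rho = 28/54; P(n) = (1-rho)*rho^n = (1-28/54)*(28/54)^5 = 0.018

0.018


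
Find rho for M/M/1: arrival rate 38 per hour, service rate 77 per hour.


rho = lambda/mu = 38/77 = 0.4935

0.4935


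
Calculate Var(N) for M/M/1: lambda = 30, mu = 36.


rho = 30/36; Var(N) = rho/(1-rho)^2 = 30.0

30.0


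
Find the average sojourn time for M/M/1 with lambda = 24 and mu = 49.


W = 1/(mu - lambda) = 1/(49 - 24) = 0.04 hours

0.04 hours


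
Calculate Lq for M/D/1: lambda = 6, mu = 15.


M/D/1: Lq = rho^2 / (2*(1-rho)) where rho = 6/15; Lq = 0.13

0.13


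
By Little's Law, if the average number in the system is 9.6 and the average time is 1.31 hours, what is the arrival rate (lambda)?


lambda = L / W = 9.6 / 1.31 = 7.33 per hour

7.33 per hour


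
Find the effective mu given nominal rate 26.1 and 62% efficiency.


Effective rate = mu * efficiency = 26.1 * 0.62 = 16.18 per hour

16.18 per hour


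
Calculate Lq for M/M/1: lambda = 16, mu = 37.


rho = 16/37; Lq = rho^2/(1-rho) = 0.33

0.33


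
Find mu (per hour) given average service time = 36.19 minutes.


mu = 60 / avg_service_time = 60 / 36.19 = 1.66 per hour

1.66 per hour


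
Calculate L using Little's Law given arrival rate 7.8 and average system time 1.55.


L = lambda * W = 7.8 * 1.55 = 12.09

12.09


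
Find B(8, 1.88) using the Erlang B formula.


B(N,A) = (A^N/N!) / sum(A^k/k!, k=0..N) with N=8, A=1.88 = 0.0006

0.0006


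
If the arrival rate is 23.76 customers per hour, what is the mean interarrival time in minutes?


Mean interarrival time = 60/lambda = 60/23.76 = 2.53 minutes

2.53 minutes


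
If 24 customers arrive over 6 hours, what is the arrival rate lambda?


lambda = total arrivals / time = 24 / 6 = 4.0 per hour

4.0 per hour


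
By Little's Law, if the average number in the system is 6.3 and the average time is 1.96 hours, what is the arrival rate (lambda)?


lambda = L / W = 6.3 / 1.96 = 3.21 per hour

3.21 per hour


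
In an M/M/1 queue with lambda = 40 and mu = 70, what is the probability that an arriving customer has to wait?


P(wait) = rho = lambda/mu = 40/70 = 0.5714

0.5714


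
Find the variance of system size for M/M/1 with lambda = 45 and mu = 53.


rho = 45/53; Var(N) = rho/(1-rho)^2 = 37.27

37.27


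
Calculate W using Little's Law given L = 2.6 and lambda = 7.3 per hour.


W = L / lambda = 2.6 / 7.3 = 0.3562 hours

0.3562 hours


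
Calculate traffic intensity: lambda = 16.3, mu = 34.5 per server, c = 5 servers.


rho = lambda / (c * mu) = 16.3 / (5 * 34.5) = 0.0945

0.0945


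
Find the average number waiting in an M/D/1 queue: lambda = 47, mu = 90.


M/D/1: Lq = rho^2 / (2*(1-rho)) where rho = 47/90; Lq = 0.29

0.29


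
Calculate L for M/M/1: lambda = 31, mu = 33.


rho = 31/33; L = rho/(1-rho) = 15.5

15.5


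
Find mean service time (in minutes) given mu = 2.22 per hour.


Mean service time = 60/mu = 60/2.22 = 27.03 minutes

27.03 minutes


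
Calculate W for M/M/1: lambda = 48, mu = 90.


W = 1/(mu - lambda) = 1/(90 - 48) = 0.0238 hours

0.0238 hours


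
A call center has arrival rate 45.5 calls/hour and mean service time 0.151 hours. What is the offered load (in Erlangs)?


Offered load a = lambda * E[S] = 45.5 * 0.151 = 6.87 Erlangs

6.87 Erlangs


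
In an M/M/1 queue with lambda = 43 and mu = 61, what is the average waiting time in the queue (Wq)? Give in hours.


rho = 43/61; Wq = rho/(mu - lambda) = 0.0392 hours

0.0392 hours


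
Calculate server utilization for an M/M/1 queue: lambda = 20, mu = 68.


rho = lambda/mu = 20/68 = 0.2941

0.2941


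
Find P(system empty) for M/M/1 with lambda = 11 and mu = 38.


P0 = 1 - rho = 1 - 11/38 = 0.7105

0.7105


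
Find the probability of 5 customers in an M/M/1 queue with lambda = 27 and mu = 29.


rho = 27/29; P(n) = (1-rho)*rho^n = (1-27/29)*(27/29)^5 = 0.0482

0.0482


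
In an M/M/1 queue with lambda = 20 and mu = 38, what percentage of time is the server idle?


Idle fraction = (1 - rho) * 100 = (1 - 20/38) * 100 = 47.4%

47.4%


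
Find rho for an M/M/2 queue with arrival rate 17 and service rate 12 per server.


rho = lambda/(c*mu) = 17/(2*12) = 0.7083

0.7083


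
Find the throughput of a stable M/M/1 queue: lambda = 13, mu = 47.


For a stable queue (lambda < mu), throughput = lambda = 13 per hour

13 per hour


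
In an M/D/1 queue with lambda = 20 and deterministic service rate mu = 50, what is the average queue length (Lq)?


M/D/1: Lq = rho^2 / (2*(1-rho)) where rho = 20/50; Lq = 0.13

0.13


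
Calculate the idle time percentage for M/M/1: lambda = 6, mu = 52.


Idle fraction = (1 - rho) * 100 = (1 - 6/52) * 100 = 88.5%

88.5%


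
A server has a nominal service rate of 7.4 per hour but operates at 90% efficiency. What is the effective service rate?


Effective rate = mu * efficiency = 7.4 * 0.9 = 6.66 per hour

6.66 per hour


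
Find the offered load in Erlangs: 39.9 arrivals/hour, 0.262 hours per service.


Offered load a = lambda * E[S] = 39.9 * 0.262 = 10.45 Erlangs

10.45 Erlangs


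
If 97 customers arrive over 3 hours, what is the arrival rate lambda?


lambda = total arrivals / time = 97 / 3 = 32.33 per hour

32.33 per hour


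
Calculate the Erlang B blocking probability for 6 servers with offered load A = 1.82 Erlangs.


B(N,A) = (A^N/N!) / sum(A^k/k!, k=0..N) with N=6, A=1.82 = 0.0082

0.0082


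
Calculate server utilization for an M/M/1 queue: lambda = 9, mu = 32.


rho = lambda/mu = 9/32 = 0.2813

0.2813


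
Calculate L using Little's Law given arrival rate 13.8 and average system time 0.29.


L = lambda * W = 13.8 * 0.29 = 4.0

4.0


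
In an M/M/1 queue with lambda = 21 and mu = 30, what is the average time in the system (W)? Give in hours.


W = 1/(mu - lambda) = 1/(30 - 21) = 0.1111 hours

0.1111 hours


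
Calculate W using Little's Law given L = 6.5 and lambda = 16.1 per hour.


W = L / lambda = 6.5 / 16.1 = 0.4037 hours

0.4037 hours


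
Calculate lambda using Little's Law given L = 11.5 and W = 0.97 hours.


lambda = L / W = 11.5 / 0.97 = 11.86 per hour

11.86 per hour


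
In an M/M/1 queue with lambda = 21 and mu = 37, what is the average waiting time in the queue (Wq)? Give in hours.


rho = 21/37; Wq = rho/(mu - lambda) = 0.0355 hours

0.0355 hours


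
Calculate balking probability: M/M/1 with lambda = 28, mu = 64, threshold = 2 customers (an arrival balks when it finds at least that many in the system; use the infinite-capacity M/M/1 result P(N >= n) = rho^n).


P(N >= 2) = rho^2 = (28/64)^2 = 0.1914

0.1914


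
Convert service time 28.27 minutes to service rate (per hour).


mu = 60 / avg_service_time = 60 / 28.27 = 2.12 per hour

2.12 per hour


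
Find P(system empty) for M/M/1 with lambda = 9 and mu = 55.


P0 = 1 - rho = 1 - 9/55 = 0.8364

0.8364


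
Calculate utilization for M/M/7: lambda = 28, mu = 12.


rho = lambda/(c*mu) = 28/(7*12) = 0.3333

0.3333


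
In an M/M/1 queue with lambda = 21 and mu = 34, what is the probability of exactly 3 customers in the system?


rho = 21/34; P(n) = (1-rho)*rho^n = (1-21/34)*(21/34)^3 = 0.0901

0.0901


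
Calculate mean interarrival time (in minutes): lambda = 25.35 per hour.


Mean interarrival time = 60/lambda = 60/25.35 = 2.37 minutes

2.37 minutes


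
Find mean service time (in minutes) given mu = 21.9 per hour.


Mean service time = 60/mu = 60/21.9 = 2.74 minutes

2.74 minutes


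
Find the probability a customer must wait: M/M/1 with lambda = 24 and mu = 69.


P(wait) = rho = lambda/mu = 24/69 = 0.3478

0.3478


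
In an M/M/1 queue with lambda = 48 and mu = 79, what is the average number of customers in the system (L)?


rho = 48/79; L = rho/(1-rho) = 1.55

1.55


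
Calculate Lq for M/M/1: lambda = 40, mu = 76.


rho = 40/76; Lq = rho^2/(1-rho) = 0.58

0.58


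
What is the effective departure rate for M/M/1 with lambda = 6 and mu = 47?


For a stable queue (lambda < mu), throughput = lambda = 6 per hour

6 per hour


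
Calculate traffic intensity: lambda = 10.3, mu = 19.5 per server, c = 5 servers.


rho = lambda / (c * mu) = 10.3 / (5 * 19.5) = 0.1056

0.1056


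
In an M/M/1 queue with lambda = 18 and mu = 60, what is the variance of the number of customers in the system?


rho = 18/60; Var(N) = rho/(1-rho)^2 = 0.61

0.61


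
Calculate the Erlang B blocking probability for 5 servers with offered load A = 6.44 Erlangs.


B(N,A) = (A^N/N!) / sum(A^k/k!, k=0..N) with N=5, A=6.44 = 0.39

0.39


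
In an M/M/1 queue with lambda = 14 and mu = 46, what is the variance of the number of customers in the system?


rho = 14/46; Var(N) = rho/(1-rho)^2 = 0.63

0.63


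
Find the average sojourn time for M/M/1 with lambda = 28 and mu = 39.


W = 1/(mu - lambda) = 1/(39 - 28) = 0.0909 hours

0.0909 hours


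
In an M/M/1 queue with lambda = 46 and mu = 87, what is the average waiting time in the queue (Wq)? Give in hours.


rho = 46/87; Wq = rho/(mu - lambda) = 0.0129 hours

0.0129 hours


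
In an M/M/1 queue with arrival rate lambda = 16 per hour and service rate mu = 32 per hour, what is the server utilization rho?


rho = lambda/mu = 16/32 = 0.5

0.5


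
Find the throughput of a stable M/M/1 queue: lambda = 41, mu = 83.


For a stable queue (lambda < mu), throughput = lambda = 41 per hour

41 per hour


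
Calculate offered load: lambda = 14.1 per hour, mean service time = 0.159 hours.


Offered load a = lambda * E[S] = 14.1 * 0.159 = 2.24 Erlangs

2.24 Erlangs


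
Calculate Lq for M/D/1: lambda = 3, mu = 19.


M/D/1: Lq = rho^2 / (2*(1-rho)) where rho = 3/19; Lq = 0.01

0.01


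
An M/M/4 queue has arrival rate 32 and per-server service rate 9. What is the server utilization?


rho = lambda/(c*mu) = 32/(4*9) = 0.8889

0.8889


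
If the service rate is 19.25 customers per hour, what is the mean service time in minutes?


Mean service time = 60/mu = 60/19.25 = 3.12 minutes

3.12 minutes


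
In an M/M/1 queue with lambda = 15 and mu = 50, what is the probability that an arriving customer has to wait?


P(wait) = rho = lambda/mu = 15/50 = 0.3

0.3


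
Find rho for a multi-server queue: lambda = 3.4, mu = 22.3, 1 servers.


rho = lambda / (c * mu) = 3.4 / (1 * 22.3) = 0.1525

0.1525


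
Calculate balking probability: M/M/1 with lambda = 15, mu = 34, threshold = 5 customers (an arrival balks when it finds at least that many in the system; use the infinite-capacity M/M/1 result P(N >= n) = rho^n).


P(N >= 5) = rho^5 = (15/34)^5 = 0.0167

0.0167


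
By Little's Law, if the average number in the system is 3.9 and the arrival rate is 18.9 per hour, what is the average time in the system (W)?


W = L / lambda = 3.9 / 18.9 = 0.2063 hours

0.2063 hours


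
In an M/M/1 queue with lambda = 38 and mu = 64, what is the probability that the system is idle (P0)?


P0 = 1 - rho = 1 - 38/64 = 0.4063

0.4063


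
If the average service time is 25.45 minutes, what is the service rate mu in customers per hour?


mu = 60 / avg_service_time = 60 / 25.45 = 2.36 per hour

2.36 per hour


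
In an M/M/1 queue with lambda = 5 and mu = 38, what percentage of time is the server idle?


Idle fraction = (1 - rho) * 100 = (1 - 5/38) * 100 = 86.8%

86.8%


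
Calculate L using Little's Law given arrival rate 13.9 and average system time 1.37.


L = lambda * W = 13.9 * 1.37 = 19.04

19.04


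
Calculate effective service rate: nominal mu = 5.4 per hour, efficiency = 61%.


Effective rate = mu * efficiency = 5.4 * 0.61 = 3.29 per hour

3.29 per hour


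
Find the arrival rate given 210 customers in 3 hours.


lambda = total arrivals / time = 210 / 3 = 70.0 per hour

70.0 per hour


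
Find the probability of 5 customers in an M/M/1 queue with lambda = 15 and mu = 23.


rho = 15/23; P(n) = (1-rho)*rho^n = (1-15/23)*(15/23)^5 = 0.041

0.041


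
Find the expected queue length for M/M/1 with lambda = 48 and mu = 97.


rho = 48/97; Lq = rho^2/(1-rho) = 0.48

0.48


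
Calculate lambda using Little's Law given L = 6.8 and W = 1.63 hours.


lambda = L / W = 6.8 / 1.63 = 4.17 per hour

4.17 per hour


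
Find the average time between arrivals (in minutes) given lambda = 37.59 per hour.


Mean interarrival time = 60/lambda = 60/37.59 = 1.6 minutes

1.6 minutes


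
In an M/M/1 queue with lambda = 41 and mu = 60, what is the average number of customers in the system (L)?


rho = 41/60; L = rho/(1-rho) = 2.16

2.16


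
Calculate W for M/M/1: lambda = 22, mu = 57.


W = 1/(mu - lambda) = 1/(57 - 22) = 0.0286 hours

0.0286 hours


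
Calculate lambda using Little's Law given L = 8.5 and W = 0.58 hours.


lambda = L / W = 8.5 / 0.58 = 14.66 per hour

14.66 per hour


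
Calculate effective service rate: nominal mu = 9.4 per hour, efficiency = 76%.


Effective rate = mu * efficiency = 9.4 * 0.76 = 7.14 per hour

7.14 per hour


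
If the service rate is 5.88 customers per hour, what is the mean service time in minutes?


Mean service time = 60/mu = 60/5.88 = 10.2 minutes

10.2 minutes


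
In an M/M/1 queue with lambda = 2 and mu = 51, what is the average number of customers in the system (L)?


rho = 2/51; L = rho/(1-rho) = 0.04

0.04


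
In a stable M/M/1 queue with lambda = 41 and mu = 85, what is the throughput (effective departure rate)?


For a stable queue (lambda < mu), throughput = lambda = 41 per hour

41 per hour


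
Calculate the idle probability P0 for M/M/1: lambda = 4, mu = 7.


P0 = 1 - rho = 1 - 4/7 = 0.4286

0.4286


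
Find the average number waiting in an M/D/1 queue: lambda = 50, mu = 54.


M/D/1: Lq = rho^2 / (2*(1-rho)) where rho = 50/54; Lq = 5.79

5.79


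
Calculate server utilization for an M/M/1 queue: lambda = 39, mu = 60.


rho = lambda/mu = 39/60 = 0.65

0.65


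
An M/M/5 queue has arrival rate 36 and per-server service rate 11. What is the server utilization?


rho = lambda/(c*mu) = 36/(5*11) = 0.6545

0.6545


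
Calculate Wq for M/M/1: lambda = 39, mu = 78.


rho = 39/78; Wq = rho/(mu - lambda) = 0.0128 hours

0.0128 hours


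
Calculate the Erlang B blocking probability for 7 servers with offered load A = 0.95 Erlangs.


B(N,A) = (A^N/N!) / sum(A^k/k!, k=0..N) with N=7, A=0.95 = 0.0001

0.0001


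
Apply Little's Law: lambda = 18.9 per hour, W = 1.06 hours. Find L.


L = lambda * W = 18.9 * 1.06 = 20.03

20.03


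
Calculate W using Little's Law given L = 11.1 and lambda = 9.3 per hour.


W = L / lambda = 11.1 / 9.3 = 1.1935 hours

1.1935 hours


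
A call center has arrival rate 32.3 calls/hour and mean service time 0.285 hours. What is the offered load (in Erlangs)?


Offered load a = lambda * E[S] = 32.3 * 0.285 = 9.21 Erlangs

9.21 Erlangs


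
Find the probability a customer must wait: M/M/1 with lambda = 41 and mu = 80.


P(wait) = rho = lambda/mu = 41/80 = 0.5125

0.5125


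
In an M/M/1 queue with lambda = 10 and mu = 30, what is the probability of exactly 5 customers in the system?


rho = 10/30; P(n) = (1-rho)*rho^n = (1-10/30)*(10/30)^5 = 0.0027

0.0027


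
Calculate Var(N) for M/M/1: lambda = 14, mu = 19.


rho = 14/19; Var(N) = rho/(1-rho)^2 = 10.64

10.64


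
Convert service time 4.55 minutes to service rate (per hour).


mu = 60 / avg_service_time = 60 / 4.55 = 13.19 per hour

13.19 per hour


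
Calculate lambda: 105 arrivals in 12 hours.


lambda = total arrivals / time = 105 / 12 = 8.75 per hour

8.75 per hour


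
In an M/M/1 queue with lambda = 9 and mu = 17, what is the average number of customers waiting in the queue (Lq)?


rho = 9/17; Lq = rho^2/(1-rho) = 0.6

0.6


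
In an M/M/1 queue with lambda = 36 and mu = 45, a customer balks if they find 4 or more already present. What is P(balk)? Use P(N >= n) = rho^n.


P(N >= 4) = rho^4 = (36/45)^4 = 0.4096

0.4096
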